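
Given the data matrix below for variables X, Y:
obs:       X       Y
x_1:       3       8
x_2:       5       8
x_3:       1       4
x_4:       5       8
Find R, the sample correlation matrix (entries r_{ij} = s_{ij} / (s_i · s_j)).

Step 1 — column means:
  mean(X) = (3 + 5 + 1 + 5) / 4 = 14/4 = 3.5
  mean(Y) = (8 + 8 + 4 + 8) / 4 = 28/4 = 7

Step 2 — sample variances and covariances s[i,j] = (1/(n-1)) · Σ_k (x_{k,i} - mean_i) · (x_{k,j} - mean_j), with n-1 = 3:
  s[X,X] = ((-0.5)·(-0.5) + (1.5)·(1.5) + (-2.5)·(-2.5) + (1.5)·(1.5)) / 3 = 11/3 = 3.6667
  s[X,Y] = ((-0.5)·(1) + (1.5)·(1) + (-2.5)·(-3) + (1.5)·(1)) / 3 = 10/3 = 3.3333
  s[Y,Y] = ((1)·(1) + (1)·(1) + (-3)·(-3) + (1)·(1)) / 3 = 12/3 = 4
  Sample standard deviations s_i = √(s[i,i]):
  s(X) = √(3.6667) = 1.9149
  s(Y) = √(4) = 2

Step 3 — r_{ij} = s_{ij} / (s_i · s_j):
  r[X,X] = 1 (diagonal).
  r[X,Y] = 3.3333 / (1.9149 · 2) = 3.3333 / 3.8297 = 0.8704
  r[Y,Y] = 1 (diagonal).

R is symmetric with unit diagonal. Assembling:

R = [[1, 0.8704],
 [0.8704, 1]]


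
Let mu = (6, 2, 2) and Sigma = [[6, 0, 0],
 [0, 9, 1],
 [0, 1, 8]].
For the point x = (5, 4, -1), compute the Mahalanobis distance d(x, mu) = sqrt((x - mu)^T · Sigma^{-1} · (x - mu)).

Step 1 — centre the observation: (x - mu) = (-1, 2, -3).

Step 2 — invert Sigma (cofactor / det for 3×3, or solve directly):
  Sigma^{-1} = [[0.1667, 0, 0],
 [0, 0.1127, -0.0141],
 [0, -0.0141, 0.1268]].

Step 3 — form the quadratic (x - mu)^T · Sigma^{-1} · (x - mu):
  Sigma^{-1} · (x - mu) = (-0.1667, 0.2676, -0.4085).
  (x - mu)^T · [Sigma^{-1} · (x - mu)] = (-1)·(-0.1667) + (2)·(0.2676) + (-3)·(-0.4085) = 1.9272.

Step 4 — take square root: d = √(1.9272) ≈ 1.3882.

d(x, mu) = √(1.9272) ≈ 1.3882


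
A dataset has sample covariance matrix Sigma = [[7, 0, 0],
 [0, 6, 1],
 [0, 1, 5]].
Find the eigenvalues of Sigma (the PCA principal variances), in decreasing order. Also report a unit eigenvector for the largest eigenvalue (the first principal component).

Step 1 — characteristic polynomial p(λ) = det(λI - Sigma) = λ³ - tr·λ² + c_1·λ - det, where tr = trace, c_1 = sum of the principal 2×2 minors, det = det(Sigma):
  tr = 7 + 6 + 5 = 18,
  c_1 = (7·6 - (0)²) + (7·5 - (0)²) + (6·5 - (1)²) = 42 + 35 + 29 = 106,
  det = 7·(6·5 - (1)²) - (0)·((0)·5 - (1)·(0)) + (0)·((0)·(1) - 6·(0)) = 7·(29) - (0)·(0) + (0)·(0) = 203.
  So p(λ) = λ³ - 18λ² + 106λ - 203.
Step 2 — look for an integer root (rational root theorem: any rational root is an integer divisor of 203). Testing λ = 7:
  p(7) = 343 - 882 + 742 - 203 = 0  ✓
  Dividing out (λ - 7): p(λ) = (λ - 7)(λ² - 11λ + 29).
Step 3 — remaining eigenvalues from the quadratic λ² - 11λ + 29 = 0:
  Δ = 11² - 4·29 = 121 - 116 = 5,  λ = (11 ± √5)/2 = (11 ± 2.2361)/2 ≈ 6.618 or 4.382.
  Sorted: λ_1 = 7,  λ_2 = 6.618,  λ_3 = 4.382  (check: sum = 18 = tr ✓).

Step 4 — unit eigenvector for λ_1 = 7: v spans the null space of (Sigma - λ_1 I), whose rows are
  r_1 = (0, 0, 0),  r_2 = (0, -1, 1),  r_3 = (0, 1, -2).
  v is orthogonal to every row, so take v ∝ r_2 × r_3 = ((-1)·(-2) - (1)·(1), (1)·(0) - (0)·(-2), (0)·(1) - (-1)·(0)) = (1, 0, 0).
  Let u = (1, 0, 0).
  ||u|| = √((1)² + (0)² + (0)²) = √(1) = 1,  v_1 = u/||u|| ≈ (1, 0, 0) (||v_1|| = 1).

λ_1 = 7,  λ_2 = 6.618,  λ_3 = 4.382;  v_1 ≈ (1, 0, 0)


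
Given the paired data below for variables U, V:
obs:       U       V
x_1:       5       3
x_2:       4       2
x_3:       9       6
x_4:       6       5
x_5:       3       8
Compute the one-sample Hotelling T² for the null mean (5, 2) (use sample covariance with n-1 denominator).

Step 1 — sample mean vector:
  mean(U) = (5 + 4 + 9 + 6 + 3) / 5 = 27/5 = 5.4
  mean(V) = (3 + 2 + 6 + 5 + 8) / 5 = 24/5 = 4.8
  x̄ = (5.4, 4.8),  deviation x̄ - mu_0 = (5.4, 4.8) - (5, 2) = (0.4, 2.8).

Step 2 — sample covariance matrix, S[i,j] = (1/(n-1)) · Σ_k (x_{k,i} - mean_i) · (x_{k,j} - mean_j), divisor n-1 = 4:
  S[U,U] = ((-0.4)·(-0.4) + (-1.4)·(-1.4) + (3.6)·(3.6) + (0.6)·(0.6) + (-2.4)·(-2.4)) / 4 = 21.2/4 = 5.3
  S[U,V] = ((-0.4)·(-1.8) + (-1.4)·(-2.8) + (3.6)·(1.2) + (0.6)·(0.2) + (-2.4)·(3.2)) / 4 = 1.4/4 = 0.35
  S[V,V] = ((-1.8)·(-1.8) + (-2.8)·(-2.8) + (1.2)·(1.2) + (0.2)·(0.2) + (3.2)·(3.2)) / 4 = 22.8/4 = 5.7
  S = [[5.3, 0.35],
 [0.35, 5.7]].

Step 3 — invert S. det(S) = 5.3·5.7 - (0.35)² = 30.0875.
  S^{-1} = (1/det) · [[d, -b], [-b, a]] = [[0.1894, -0.0116],
 [-0.0116, 0.1762]].

Step 4 — quadratic form (x̄ - mu_0)^T · S^{-1} · (x̄ - mu_0):
  S^{-1} · (x̄ - mu_0) = (0.0432, 0.4886),
  (x̄ - mu_0)^T · [...] = (0.4)·(0.0432) + (2.8)·(0.4886) = 1.3853.

Step 5 — scale by n: T² = 5 · 1.3853 = 6.9265.

T² ≈ 6.9265


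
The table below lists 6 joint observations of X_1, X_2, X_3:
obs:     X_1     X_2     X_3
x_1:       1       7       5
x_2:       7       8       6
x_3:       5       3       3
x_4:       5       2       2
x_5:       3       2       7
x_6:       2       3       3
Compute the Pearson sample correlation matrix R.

Step 1 — column means:
  mean(X_1) = (1 + 7 + 5 + 5 + 3 + 2) / 6 = 23/6 = 3.8333
  mean(X_2) = (7 + 8 + 3 + 2 + 2 + 3) / 6 = 25/6 = 4.1667
  mean(X_3) = (5 + 6 + 3 + 2 + 7 + 3) / 6 = 26/6 = 4.3333

Step 2 — sample variances and covariances s[i,j] = (1/(n-1)) · Σ_k (x_{k,i} - mean_i) · (x_{k,j} - mean_j), with n-1 = 5:
  s[X_1,X_1] = ((-2.8333)·(-2.8333) + (3.1667)·(3.1667) + (1.1667)·(1.1667) + (1.1667)·(1.1667) + (-0.8333)·(-0.8333) + (-1.8333)·(-1.8333)) / 5 = 24.8333/5 = 4.9667
  s[X_1,X_2] = ((-2.8333)·(2.8333) + (3.1667)·(3.8333) + (1.1667)·(-1.1667) + (1.1667)·(-2.1667) + (-0.8333)·(-2.1667) + (-1.8333)·(-1.1667)) / 5 = 4.1667/5 = 0.8333
  s[X_1,X_3] = ((-2.8333)·(0.6667) + (3.1667)·(1.6667) + (1.1667)·(-1.3333) + (1.1667)·(-2.3333) + (-0.8333)·(2.6667) + (-1.8333)·(-1.3333)) / 5 = -0.6667/5 = -0.1333
  s[X_2,X_2] = ((2.8333)·(2.8333) + (3.8333)·(3.8333) + (-1.1667)·(-1.1667) + (-2.1667)·(-2.1667) + (-2.1667)·(-2.1667) + (-1.1667)·(-1.1667)) / 5 = 34.8333/5 = 6.9667
  s[X_2,X_3] = ((2.8333)·(0.6667) + (3.8333)·(1.6667) + (-1.1667)·(-1.3333) + (-2.1667)·(-2.3333) + (-2.1667)·(2.6667) + (-1.1667)·(-1.3333)) / 5 = 10.6667/5 = 2.1333
  s[X_3,X_3] = ((0.6667)·(0.6667) + (1.6667)·(1.6667) + (-1.3333)·(-1.3333) + (-2.3333)·(-2.3333) + (2.6667)·(2.6667) + (-1.3333)·(-1.3333)) / 5 = 19.3333/5 = 3.8667
  Sample standard deviations s_i = √(s[i,i]):
  s(X_1) = √(4.9667) = 2.2286
  s(X_2) = √(6.9667) = 2.6394
  s(X_3) = √(3.8667) = 1.9664

Step 3 — r_{ij} = s_{ij} / (s_i · s_j):
  r[X_1,X_1] = 1 (diagonal).
  r[X_1,X_2] = 0.8333 / (2.2286 · 2.6394) = 0.8333 / 5.8823 = 0.1417
  r[X_1,X_3] = -0.1333 / (2.2286 · 1.9664) = -0.1333 / 4.3823 = -0.0304
  r[X_2,X_2] = 1 (diagonal).
  r[X_2,X_3] = 2.1333 / (2.6394 · 1.9664) = 2.1333 / 5.1902 = 0.411
  r[X_3,X_3] = 1 (diagonal).

R is symmetric with unit diagonal. Assembling:

R = [[1, 0.1417, -0.0304],
 [0.1417, 1, 0.411],
 [-0.0304, 0.411, 1]]


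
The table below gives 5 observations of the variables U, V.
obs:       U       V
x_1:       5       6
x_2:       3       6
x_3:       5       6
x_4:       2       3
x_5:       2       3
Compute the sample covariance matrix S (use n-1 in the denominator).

Step 1 — column means:
  mean(U) = (5 + 3 + 5 + 2 + 2) / 5 = 17/5 = 3.4
  mean(V) = (6 + 6 + 6 + 3 + 3) / 5 = 24/5 = 4.8

Step 2 — sample covariance S[i,j] = (1/(n-1)) · Σ_k (x_{k,i} - mean_i) · (x_{k,j} - mean_j), with n-1 = 4.
  S[U,U] = ((1.6)·(1.6) + (-0.4)·(-0.4) + (1.6)·(1.6) + (-1.4)·(-1.4) + (-1.4)·(-1.4)) / 4 = 9.2/4 = 2.3
  S[U,V] = ((1.6)·(1.2) + (-0.4)·(1.2) + (1.6)·(1.2) + (-1.4)·(-1.8) + (-1.4)·(-1.8)) / 4 = 8.4/4 = 2.1
  S[V,V] = ((1.2)·(1.2) + (1.2)·(1.2) + (1.2)·(1.2) + (-1.8)·(-1.8) + (-1.8)·(-1.8)) / 4 = 10.8/4 = 2.7

S is symmetric (S[j,i] = S[i,j]). Assembling:

S = [[2.3, 2.1],
 [2.1, 2.7]]


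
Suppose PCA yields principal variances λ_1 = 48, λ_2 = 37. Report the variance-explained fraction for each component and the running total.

Step 1 — total variance = trace(Sigma) = Σ λ_i = 48 + 37 = 85.

Step 2 — fraction explained by component i = λ_i / Σ λ:
  PC1: 48/85 = 0.5647
  PC2: 37/85 = 0.4353

Step 3 — cumulative fraction after k components = (λ_1 + ... + λ_k) / Σ λ:
  k = 1: 48/85 = 0.5647
  k = 2: (48 + 37)/85 = 85/85 = 1

Summary (fraction, with percent):

explained: PC1 0.5647 (56.47%), PC2 0.4353 (43.53%);  cumulative: 0.5647, 1


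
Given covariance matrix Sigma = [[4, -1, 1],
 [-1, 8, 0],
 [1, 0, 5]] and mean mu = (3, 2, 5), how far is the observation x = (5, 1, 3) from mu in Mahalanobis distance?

Step 1 — centre the observation: (x - mu) = (2, -1, -2).

Step 2 — invert Sigma (cofactor / det for 3×3, or solve directly):
  Sigma^{-1} = [[0.2721, 0.034, -0.0544],
 [0.034, 0.1293, -0.0068],
 [-0.0544, -0.0068, 0.2109]].

Step 3 — form the quadratic (x - mu)^T · Sigma^{-1} · (x - mu):
  Sigma^{-1} · (x - mu) = (0.619, -0.0476, -0.5238).
  (x - mu)^T · [Sigma^{-1} · (x - mu)] = (2)·(0.619) + (-1)·(-0.0476) + (-2)·(-0.5238) = 2.3333.

Step 4 — take square root: d = √(2.3333) ≈ 1.5275.

d(x, mu) = √(2.3333) ≈ 1.5275


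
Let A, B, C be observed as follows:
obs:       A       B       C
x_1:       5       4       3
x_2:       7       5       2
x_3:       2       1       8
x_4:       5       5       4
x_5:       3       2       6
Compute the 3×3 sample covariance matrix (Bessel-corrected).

Step 1 — column means:
  mean(A) = (5 + 7 + 2 + 5 + 3) / 5 = 22/5 = 4.4
  mean(B) = (4 + 5 + 1 + 5 + 2) / 5 = 17/5 = 3.4
  mean(C) = (3 + 2 + 8 + 4 + 6) / 5 = 23/5 = 4.6

Step 2 — sample covariance S[i,j] = (1/(n-1)) · Σ_k (x_{k,i} - mean_i) · (x_{k,j} - mean_j), with n-1 = 4.
  S[A,A] = ((0.6)·(0.6) + (2.6)·(2.6) + (-2.4)·(-2.4) + (0.6)·(0.6) + (-1.4)·(-1.4)) / 4 = 15.2/4 = 3.8
  S[A,B] = ((0.6)·(0.6) + (2.6)·(1.6) + (-2.4)·(-2.4) + (0.6)·(1.6) + (-1.4)·(-1.4)) / 4 = 13.2/4 = 3.3
  S[A,C] = ((0.6)·(-1.6) + (2.6)·(-2.6) + (-2.4)·(3.4) + (0.6)·(-0.6) + (-1.4)·(1.4)) / 4 = -18.2/4 = -4.55
  S[B,B] = ((0.6)·(0.6) + (1.6)·(1.6) + (-2.4)·(-2.4) + (1.6)·(1.6) + (-1.4)·(-1.4)) / 4 = 13.2/4 = 3.3
  S[B,C] = ((0.6)·(-1.6) + (1.6)·(-2.6) + (-2.4)·(3.4) + (1.6)·(-0.6) + (-1.4)·(1.4)) / 4 = -16.2/4 = -4.05
  S[C,C] = ((-1.6)·(-1.6) + (-2.6)·(-2.6) + (3.4)·(3.4) + (-0.6)·(-0.6) + (1.4)·(1.4)) / 4 = 23.2/4 = 5.8

S is symmetric (S[j,i] = S[i,j]). Assembling:

S = [[3.8, 3.3, -4.55],
 [3.3, 3.3, -4.05],
 [-4.55, -4.05, 5.8]]


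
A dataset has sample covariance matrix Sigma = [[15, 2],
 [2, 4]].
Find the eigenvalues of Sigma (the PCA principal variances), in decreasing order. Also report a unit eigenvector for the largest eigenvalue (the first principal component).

Step 1 — characteristic polynomial of 2×2 Sigma:
  det(Sigma - λI) = λ² - trace · λ + det = 0.
  trace = 15 + 4 = 19, det = 15·4 - (2)² = 56.
Step 2 — discriminant:
  Δ = trace² - 4·det = 361 - 224 = 137.
Step 3 — eigenvalues:
  λ = (trace ± √Δ)/2 = (19 ± 11.7047)/2,
  λ_1 = 15.3523,  λ_2 = 3.6477.

Step 4 — unit eigenvector for λ_1: solve (Sigma - λ_1 I)v = 0. First row:
  (15 - 15.3523)·v_x + (2)·v_y = 0, i.e. (-0.3523)·v_x + (2)·v_y = 0,
  so v ∝ (b, λ_1 - a) = (2, 0.3523) = u.
  ||u|| = √((2)² + (0.3523)²) = √(4.1242) ≈ 2.0308,
  v_1 = u/||u|| ≈ (0.9848, 0.1735) (||v_1|| = 1).

λ_1 = 15.3523,  λ_2 = 3.6477;  v_1 ≈ (0.9848, 0.1735)


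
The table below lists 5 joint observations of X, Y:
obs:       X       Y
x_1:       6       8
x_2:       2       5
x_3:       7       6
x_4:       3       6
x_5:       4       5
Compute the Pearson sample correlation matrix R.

Step 1 — column means:
  mean(X) = (6 + 2 + 7 + 3 + 4) / 5 = 22/5 = 4.4
  mean(Y) = (8 + 5 + 6 + 6 + 5) / 5 = 30/5 = 6

Step 2 — sample variances and covariances s[i,j] = (1/(n-1)) · Σ_k (x_{k,i} - mean_i) · (x_{k,j} - mean_j), with n-1 = 4:
  s[X,X] = ((1.6)·(1.6) + (-2.4)·(-2.4) + (2.6)·(2.6) + (-1.4)·(-1.4) + (-0.4)·(-0.4)) / 4 = 17.2/4 = 4.3
  s[X,Y] = ((1.6)·(2) + (-2.4)·(-1) + (2.6)·(0) + (-1.4)·(0) + (-0.4)·(-1)) / 4 = 6/4 = 1.5
  s[Y,Y] = ((2)·(2) + (-1)·(-1) + (0)·(0) + (0)·(0) + (-1)·(-1)) / 4 = 6/4 = 1.5
  Sample standard deviations s_i = √(s[i,i]):
  s(X) = √(4.3) = 2.0736
  s(Y) = √(1.5) = 1.2247

Step 3 — r_{ij} = s_{ij} / (s_i · s_j):
  r[X,X] = 1 (diagonal).
  r[X,Y] = 1.5 / (2.0736 · 1.2247) = 1.5 / 2.5397 = 0.5906
  r[Y,Y] = 1 (diagonal).

R is symmetric with unit diagonal. Assembling:

R = [[1, 0.5906],
 [0.5906, 1]]


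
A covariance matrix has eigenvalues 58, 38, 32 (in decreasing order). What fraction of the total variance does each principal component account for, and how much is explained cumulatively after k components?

Step 1 — total variance = trace(Sigma) = Σ λ_i = 58 + 38 + 32 = 128.

Step 2 — fraction explained by component i = λ_i / Σ λ:
  PC1: 58/128 = 0.4531
  PC2: 38/128 = 0.2969
  PC3: 32/128 = 0.25

Step 3 — cumulative fraction after k components = (λ_1 + ... + λ_k) / Σ λ:
  k = 1: 58/128 = 0.4531
  k = 2: (58 + 38)/128 = 96/128 = 0.75
  k = 3: (58 + 38 + 32)/128 = 128/128 = 1

Summary (fraction, with percent):

explained: PC1 0.4531 (45.31%), PC2 0.2969 (29.69%), PC3 0.25 (25%);  cumulative: 0.4531, 0.75, 1


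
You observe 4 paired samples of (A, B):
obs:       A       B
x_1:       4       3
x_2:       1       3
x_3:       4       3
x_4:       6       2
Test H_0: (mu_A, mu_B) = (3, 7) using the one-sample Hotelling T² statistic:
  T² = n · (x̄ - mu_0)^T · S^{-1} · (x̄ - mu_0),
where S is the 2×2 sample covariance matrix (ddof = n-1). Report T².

Step 1 — sample mean vector:
  mean(A) = (4 + 1 + 4 + 6) / 4 = 15/4 = 3.75
  mean(B) = (3 + 3 + 3 + 2) / 4 = 11/4 = 2.75
  x̄ = (3.75, 2.75),  deviation x̄ - mu_0 = (3.75, 2.75) - (3, 7) = (0.75, -4.25).

Step 2 — sample covariance matrix, S[i,j] = (1/(n-1)) · Σ_k (x_{k,i} - mean_i) · (x_{k,j} - mean_j), divisor n-1 = 3:
  S[A,A] = ((0.25)·(0.25) + (-2.75)·(-2.75) + (0.25)·(0.25) + (2.25)·(2.25)) / 3 = 12.75/3 = 4.25
  S[A,B] = ((0.25)·(0.25) + (-2.75)·(0.25) + (0.25)·(0.25) + (2.25)·(-0.75)) / 3 = -2.25/3 = -0.75
  S[B,B] = ((0.25)·(0.25) + (0.25)·(0.25) + (0.25)·(0.25) + (-0.75)·(-0.75)) / 3 = 0.75/3 = 0.25
  S = [[4.25, -0.75],
 [-0.75, 0.25]].

Step 3 — invert S. det(S) = 4.25·0.25 - (-0.75)² = 0.5.
  S^{-1} = (1/det) · [[d, -b], [-b, a]] = [[0.5, 1.5],
 [1.5, 8.5]].

Step 4 — quadratic form (x̄ - mu_0)^T · S^{-1} · (x̄ - mu_0):
  S^{-1} · (x̄ - mu_0) = (-6, -35),
  (x̄ - mu_0)^T · [...] = (0.75)·(-6) + (-4.25)·(-35) = 144.25.

Step 5 — scale by n: T² = 4 · 144.25 = 577.

T² ≈ 577


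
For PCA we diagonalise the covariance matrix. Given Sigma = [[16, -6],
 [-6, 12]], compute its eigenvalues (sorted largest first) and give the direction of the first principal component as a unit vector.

Step 1 — characteristic polynomial of 2×2 Sigma:
  det(Sigma - λI) = λ² - trace · λ + det = 0.
  trace = 16 + 12 = 28, det = 16·12 - (-6)² = 156.
Step 2 — discriminant:
  Δ = trace² - 4·det = 784 - 624 = 160.
Step 3 — eigenvalues:
  λ = (trace ± √Δ)/2 = (28 ± 12.6491)/2,
  λ_1 = 20.3246,  λ_2 = 7.6754.

Step 4 — unit eigenvector for λ_1: solve (Sigma - λ_1 I)v = 0. First row:
  (16 - 20.3246)·v_x + (-6)·v_y = 0, i.e. (-4.3246)·v_x + (-6)·v_y = 0,
  so v ∝ (b, λ_1 - a) = (-6, 4.3246); multiply by -1 so the first entry is positive: u = (6, -4.3246).
  ||u|| = √((6)² + (-4.3246)²) = √(54.7018) ≈ 7.3961,
  v_1 = u/||u|| ≈ (0.8112, -0.5847) (||v_1|| = 1).

λ_1 = 20.3246,  λ_2 = 7.6754;  v_1 ≈ (0.8112, -0.5847)


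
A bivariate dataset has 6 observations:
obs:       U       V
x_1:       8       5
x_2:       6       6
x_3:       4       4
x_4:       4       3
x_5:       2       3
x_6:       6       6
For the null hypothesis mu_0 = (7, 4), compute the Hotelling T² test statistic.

Step 1 — sample mean vector:
  mean(U) = (8 + 6 + 4 + 4 + 2 + 6) / 6 = 30/6 = 5
  mean(V) = (5 + 6 + 4 + 3 + 3 + 6) / 6 = 27/6 = 4.5
  x̄ = (5, 4.5),  deviation x̄ - mu_0 = (5, 4.5) - (7, 4) = (-2, 0.5).

Step 2 — sample covariance matrix, S[i,j] = (1/(n-1)) · Σ_k (x_{k,i} - mean_i) · (x_{k,j} - mean_j), divisor n-1 = 5:
  S[U,U] = ((3)·(3) + (1)·(1) + (-1)·(-1) + (-1)·(-1) + (-3)·(-3) + (1)·(1)) / 5 = 22/5 = 4.4
  S[U,V] = ((3)·(0.5) + (1)·(1.5) + (-1)·(-0.5) + (-1)·(-1.5) + (-3)·(-1.5) + (1)·(1.5)) / 5 = 11/5 = 2.2
  S[V,V] = ((0.5)·(0.5) + (1.5)·(1.5) + (-0.5)·(-0.5) + (-1.5)·(-1.5) + (-1.5)·(-1.5) + (1.5)·(1.5)) / 5 = 9.5/5 = 1.9
  S = [[4.4, 2.2],
 [2.2, 1.9]].

Step 3 — invert S. det(S) = 4.4·1.9 - (2.2)² = 3.52.
  S^{-1} = (1/det) · [[d, -b], [-b, a]] = [[0.5398, -0.625],
 [-0.625, 1.25]].

Step 4 — quadratic form (x̄ - mu_0)^T · S^{-1} · (x̄ - mu_0):
  S^{-1} · (x̄ - mu_0) = (-1.392, 1.875),
  (x̄ - mu_0)^T · [...] = (-2)·(-1.392) + (0.5)·(1.875) = 3.7216.

Step 5 — scale by n: T² = 6 · 3.7216 = 22.3295.

T² ≈ 22.3295


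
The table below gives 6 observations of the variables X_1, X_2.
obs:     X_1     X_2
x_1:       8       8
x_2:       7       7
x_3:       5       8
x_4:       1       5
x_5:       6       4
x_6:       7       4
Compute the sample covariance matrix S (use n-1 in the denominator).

Step 1 — column means:
  mean(X_1) = (8 + 7 + 5 + 1 + 6 + 7) / 6 = 34/6 = 5.6667
  mean(X_2) = (8 + 7 + 8 + 5 + 4 + 4) / 6 = 36/6 = 6

Step 2 — sample covariance S[i,j] = (1/(n-1)) · Σ_k (x_{k,i} - mean_i) · (x_{k,j} - mean_j), with n-1 = 5.
  S[X_1,X_1] = ((2.3333)·(2.3333) + (1.3333)·(1.3333) + (-0.6667)·(-0.6667) + (-4.6667)·(-4.6667) + (0.3333)·(0.3333) + (1.3333)·(1.3333)) / 5 = 31.3333/5 = 6.2667
  S[X_1,X_2] = ((2.3333)·(2) + (1.3333)·(1) + (-0.6667)·(2) + (-4.6667)·(-1) + (0.3333)·(-2) + (1.3333)·(-2)) / 5 = 6/5 = 1.2
  S[X_2,X_2] = ((2)·(2) + (1)·(1) + (2)·(2) + (-1)·(-1) + (-2)·(-2) + (-2)·(-2)) / 5 = 18/5 = 3.6

S is symmetric (S[j,i] = S[i,j]). Assembling:

S = [[6.2667, 1.2],
 [1.2, 3.6]]


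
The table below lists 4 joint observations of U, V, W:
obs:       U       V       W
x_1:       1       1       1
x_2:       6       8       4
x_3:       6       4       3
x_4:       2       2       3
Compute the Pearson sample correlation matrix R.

Step 1 — column means:
  mean(U) = (1 + 6 + 6 + 2) / 4 = 15/4 = 3.75
  mean(V) = (1 + 8 + 4 + 2) / 4 = 15/4 = 3.75
  mean(W) = (1 + 4 + 3 + 3) / 4 = 11/4 = 2.75

Step 2 — sample variances and covariances s[i,j] = (1/(n-1)) · Σ_k (x_{k,i} - mean_i) · (x_{k,j} - mean_j), with n-1 = 3:
  s[U,U] = ((-2.75)·(-2.75) + (2.25)·(2.25) + (2.25)·(2.25) + (-1.75)·(-1.75)) / 3 = 20.75/3 = 6.9167
  s[U,V] = ((-2.75)·(-2.75) + (2.25)·(4.25) + (2.25)·(0.25) + (-1.75)·(-1.75)) / 3 = 20.75/3 = 6.9167
  s[U,W] = ((-2.75)·(-1.75) + (2.25)·(1.25) + (2.25)·(0.25) + (-1.75)·(0.25)) / 3 = 7.75/3 = 2.5833
  s[V,V] = ((-2.75)·(-2.75) + (4.25)·(4.25) + (0.25)·(0.25) + (-1.75)·(-1.75)) / 3 = 28.75/3 = 9.5833
  s[V,W] = ((-2.75)·(-1.75) + (4.25)·(1.25) + (0.25)·(0.25) + (-1.75)·(0.25)) / 3 = 9.75/3 = 3.25
  s[W,W] = ((-1.75)·(-1.75) + (1.25)·(1.25) + (0.25)·(0.25) + (0.25)·(0.25)) / 3 = 4.75/3 = 1.5833
  Sample standard deviations s_i = √(s[i,i]):
  s(U) = √(6.9167) = 2.63
  s(V) = √(9.5833) = 3.0957
  s(W) = √(1.5833) = 1.2583

Step 3 — r_{ij} = s_{ij} / (s_i · s_j):
  r[U,U] = 1 (diagonal).
  r[U,V] = 6.9167 / (2.63 · 3.0957) = 6.9167 / 8.1415 = 0.8496
  r[U,W] = 2.5833 / (2.63 · 1.2583) = 2.5833 / 3.3093 = 0.7806
  r[V,V] = 1 (diagonal).
  r[V,W] = 3.25 / (3.0957 · 1.2583) = 3.25 / 3.8953 = 0.8343
  r[W,W] = 1 (diagonal).

R is symmetric with unit diagonal. Assembling:

R = [[1, 0.8496, 0.7806],
 [0.8496, 1, 0.8343],
 [0.7806, 0.8343, 1]]


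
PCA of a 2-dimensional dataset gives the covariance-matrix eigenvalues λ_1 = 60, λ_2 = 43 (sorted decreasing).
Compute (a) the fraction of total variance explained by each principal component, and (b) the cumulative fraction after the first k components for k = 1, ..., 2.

Step 1 — total variance = trace(Sigma) = Σ λ_i = 60 + 43 = 103.

Step 2 — fraction explained by component i = λ_i / Σ λ:
  PC1: 60/103 = 0.5825
  PC2: 43/103 = 0.4175

Step 3 — cumulative fraction after k components = (λ_1 + ... + λ_k) / Σ λ:
  k = 1: 60/103 = 0.5825
  k = 2: (60 + 43)/103 = 103/103 = 1

Summary (fraction, with percent):

explained: PC1 0.5825 (58.25%), PC2 0.4175 (41.75%);  cumulative: 0.5825, 1


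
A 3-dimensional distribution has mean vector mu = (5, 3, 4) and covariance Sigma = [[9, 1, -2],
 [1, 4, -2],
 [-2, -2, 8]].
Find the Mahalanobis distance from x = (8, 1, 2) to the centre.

Step 1 — centre the observation: (x - mu) = (3, -2, -2).

Step 2 — invert Sigma (cofactor / det for 3×3, or solve directly):
  Sigma^{-1} = [[0.1186, -0.0169, 0.0254],
 [-0.0169, 0.2881, 0.0678],
 [0.0254, 0.0678, 0.1483]].

Step 3 — form the quadratic (x - mu)^T · Sigma^{-1} · (x - mu):
  Sigma^{-1} · (x - mu) = (0.339, -0.7627, -0.3559).
  (x - mu)^T · [Sigma^{-1} · (x - mu)] = (3)·(0.339) + (-2)·(-0.7627) + (-2)·(-0.3559) = 3.2542.

Step 4 — take square root: d = √(3.2542) ≈ 1.804.

d(x, mu) = √(3.2542) ≈ 1.804


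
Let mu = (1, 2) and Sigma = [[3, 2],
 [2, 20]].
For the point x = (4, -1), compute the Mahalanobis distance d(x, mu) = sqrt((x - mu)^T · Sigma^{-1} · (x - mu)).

Step 1 — centre the observation: (x - mu) = (3, -3).

Step 2 — invert Sigma. det(Sigma) = 3·20 - (2)² = 56.
  Sigma^{-1} = (1/det) · [[d, -b], [-b, a]] = [[0.3571, -0.0357],
 [-0.0357, 0.0536]].

Step 3 — form the quadratic (x - mu)^T · Sigma^{-1} · (x - mu):
  Sigma^{-1} · (x - mu) = (1.1786, -0.2679).
  (x - mu)^T · [Sigma^{-1} · (x - mu)] = (3)·(1.1786) + (-3)·(-0.2679) = 4.3393.

Step 4 — take square root: d = √(4.3393) ≈ 2.0831.

d(x, mu) = √(4.3393) ≈ 2.0831


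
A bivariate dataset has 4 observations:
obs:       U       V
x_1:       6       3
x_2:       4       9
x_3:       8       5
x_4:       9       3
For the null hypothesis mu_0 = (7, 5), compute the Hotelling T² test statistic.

Step 1 — sample mean vector:
  mean(U) = (6 + 4 + 8 + 9) / 4 = 27/4 = 6.75
  mean(V) = (3 + 9 + 5 + 3) / 4 = 20/4 = 5
  x̄ = (6.75, 5),  deviation x̄ - mu_0 = (6.75, 5) - (7, 5) = (-0.25, 0).

Step 2 — sample covariance matrix, S[i,j] = (1/(n-1)) · Σ_k (x_{k,i} - mean_i) · (x_{k,j} - mean_j), divisor n-1 = 3:
  S[U,U] = ((-0.75)·(-0.75) + (-2.75)·(-2.75) + (1.25)·(1.25) + (2.25)·(2.25)) / 3 = 14.75/3 = 4.9167
  S[U,V] = ((-0.75)·(-2) + (-2.75)·(4) + (1.25)·(0) + (2.25)·(-2)) / 3 = -14/3 = -4.6667
  S[V,V] = ((-2)·(-2) + (4)·(4) + (0)·(0) + (-2)·(-2)) / 3 = 24/3 = 8
  S = [[4.9167, -4.6667],
 [-4.6667, 8]].

Step 3 — invert S. det(S) = 4.9167·8 - (-4.6667)² = 17.5556.
  S^{-1} = (1/det) · [[d, -b], [-b, a]] = [[0.4557, 0.2658],
 [0.2658, 0.2801]].

Step 4 — quadratic form (x̄ - mu_0)^T · S^{-1} · (x̄ - mu_0):
  S^{-1} · (x̄ - mu_0) = (-0.1139, -0.0665),
  (x̄ - mu_0)^T · [...] = (-0.25)·(-0.1139) + (0)·(-0.0665) = 0.0285.

Step 5 — scale by n: T² = 4 · 0.0285 = 0.1139.

T² ≈ 0.1139


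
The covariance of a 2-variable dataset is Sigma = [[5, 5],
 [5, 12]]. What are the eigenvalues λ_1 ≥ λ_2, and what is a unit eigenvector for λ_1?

Step 1 — characteristic polynomial of 2×2 Sigma:
  det(Sigma - λI) = λ² - trace · λ + det = 0.
  trace = 5 + 12 = 17, det = 5·12 - (5)² = 35.
Step 2 — discriminant:
  Δ = trace² - 4·det = 289 - 140 = 149.
Step 3 — eigenvalues:
  λ = (trace ± √Δ)/2 = (17 ± 12.2066)/2,
  λ_1 = 14.6033,  λ_2 = 2.3967.

Step 4 — unit eigenvector for λ_1: solve (Sigma - λ_1 I)v = 0. First row:
  (5 - 14.6033)·v_x + (5)·v_y = 0, i.e. (-9.6033)·v_x + (5)·v_y = 0,
  so v ∝ (b, λ_1 - a) = (5, 9.6033) = u.
  ||u|| = √((5)² + (9.6033)²) = √(117.2229) ≈ 10.827,
  v_1 = u/||u|| ≈ (0.4618, 0.887) (||v_1|| = 1).

λ_1 = 14.6033,  λ_2 = 2.3967;  v_1 ≈ (0.4618, 0.887)


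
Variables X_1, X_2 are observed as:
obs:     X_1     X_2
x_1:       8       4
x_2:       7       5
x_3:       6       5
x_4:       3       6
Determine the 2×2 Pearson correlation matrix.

Step 1 — column means:
  mean(X_1) = (8 + 7 + 6 + 3) / 4 = 24/4 = 6
  mean(X_2) = (4 + 5 + 5 + 6) / 4 = 20/4 = 5

Step 2 — sample variances and covariances s[i,j] = (1/(n-1)) · Σ_k (x_{k,i} - mean_i) · (x_{k,j} - mean_j), with n-1 = 3:
  s[X_1,X_1] = ((2)·(2) + (1)·(1) + (0)·(0) + (-3)·(-3)) / 3 = 14/3 = 4.6667
  s[X_1,X_2] = ((2)·(-1) + (1)·(0) + (0)·(0) + (-3)·(1)) / 3 = -5/3 = -1.6667
  s[X_2,X_2] = ((-1)·(-1) + (0)·(0) + (0)·(0) + (1)·(1)) / 3 = 2/3 = 0.6667
  Sample standard deviations s_i = √(s[i,i]):
  s(X_1) = √(4.6667) = 2.1602
  s(X_2) = √(0.6667) = 0.8165

Step 3 — r_{ij} = s_{ij} / (s_i · s_j):
  r[X_1,X_1] = 1 (diagonal).
  r[X_1,X_2] = -1.6667 / (2.1602 · 0.8165) = -1.6667 / 1.7638 = -0.9449
  r[X_2,X_2] = 1 (diagonal).

R is symmetric with unit diagonal. Assembling:

R = [[1, -0.9449],
 [-0.9449, 1]]


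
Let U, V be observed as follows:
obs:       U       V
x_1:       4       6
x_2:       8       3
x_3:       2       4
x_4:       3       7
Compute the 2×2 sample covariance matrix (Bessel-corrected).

Step 1 — column means:
  mean(U) = (4 + 8 + 2 + 3) / 4 = 17/4 = 4.25
  mean(V) = (6 + 3 + 4 + 7) / 4 = 20/4 = 5

Step 2 — sample covariance S[i,j] = (1/(n-1)) · Σ_k (x_{k,i} - mean_i) · (x_{k,j} - mean_j), with n-1 = 3.
  S[U,U] = ((-0.25)·(-0.25) + (3.75)·(3.75) + (-2.25)·(-2.25) + (-1.25)·(-1.25)) / 3 = 20.75/3 = 6.9167
  S[U,V] = ((-0.25)·(1) + (3.75)·(-2) + (-2.25)·(-1) + (-1.25)·(2)) / 3 = -8/3 = -2.6667
  S[V,V] = ((1)·(1) + (-2)·(-2) + (-1)·(-1) + (2)·(2)) / 3 = 10/3 = 3.3333

S is symmetric (S[j,i] = S[i,j]). Assembling:

S = [[6.9167, -2.6667],
 [-2.6667, 3.3333]]


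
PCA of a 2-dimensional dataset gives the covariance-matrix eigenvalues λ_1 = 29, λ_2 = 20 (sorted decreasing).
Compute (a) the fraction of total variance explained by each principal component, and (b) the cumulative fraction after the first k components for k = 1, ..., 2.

Step 1 — total variance = trace(Sigma) = Σ λ_i = 29 + 20 = 49.

Step 2 — fraction explained by component i = λ_i / Σ λ:
  PC1: 29/49 = 0.5918
  PC2: 20/49 = 0.4082

Step 3 — cumulative fraction after k components = (λ_1 + ... + λ_k) / Σ λ:
  k = 1: 29/49 = 0.5918
  k = 2: (29 + 20)/49 = 49/49 = 1

Summary (fraction, with percent):

explained: PC1 0.5918 (59.18%), PC2 0.4082 (40.82%);  cumulative: 0.5918, 1


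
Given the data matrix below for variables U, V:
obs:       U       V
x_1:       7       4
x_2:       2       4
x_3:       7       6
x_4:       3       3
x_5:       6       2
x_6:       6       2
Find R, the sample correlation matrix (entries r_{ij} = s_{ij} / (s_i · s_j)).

Step 1 — column means:
  mean(U) = (7 + 2 + 7 + 3 + 6 + 6) / 6 = 31/6 = 5.1667
  mean(V) = (4 + 4 + 6 + 3 + 2 + 2) / 6 = 21/6 = 3.5

Step 2 — sample variances and covariances s[i,j] = (1/(n-1)) · Σ_k (x_{k,i} - mean_i) · (x_{k,j} - mean_j), with n-1 = 5:
  s[U,U] = ((1.8333)·(1.8333) + (-3.1667)·(-3.1667) + (1.8333)·(1.8333) + (-2.1667)·(-2.1667) + (0.8333)·(0.8333) + (0.8333)·(0.8333)) / 5 = 22.8333/5 = 4.5667
  s[U,V] = ((1.8333)·(0.5) + (-3.1667)·(0.5) + (1.8333)·(2.5) + (-2.1667)·(-0.5) + (0.8333)·(-1.5) + (0.8333)·(-1.5)) / 5 = 2.5/5 = 0.5
  s[V,V] = ((0.5)·(0.5) + (0.5)·(0.5) + (2.5)·(2.5) + (-0.5)·(-0.5) + (-1.5)·(-1.5) + (-1.5)·(-1.5)) / 5 = 11.5/5 = 2.3
  Sample standard deviations s_i = √(s[i,i]):
  s(U) = √(4.5667) = 2.137
  s(V) = √(2.3) = 1.5166

Step 3 — r_{ij} = s_{ij} / (s_i · s_j):
  r[U,U] = 1 (diagonal).
  r[U,V] = 0.5 / (2.137 · 1.5166) = 0.5 / 3.2409 = 0.1543
  r[V,V] = 1 (diagonal).

R is symmetric with unit diagonal. Assembling:

R = [[1, 0.1543],
 [0.1543, 1]]


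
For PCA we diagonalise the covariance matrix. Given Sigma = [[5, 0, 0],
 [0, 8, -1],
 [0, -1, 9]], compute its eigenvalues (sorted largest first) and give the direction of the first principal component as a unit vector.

Step 1 — characteristic polynomial p(λ) = det(λI - Sigma) = λ³ - tr·λ² + c_1·λ - det, where tr = trace, c_1 = sum of the principal 2×2 minors, det = det(Sigma):
  tr = 5 + 8 + 9 = 22,
  c_1 = (5·8 - (0)²) + (5·9 - (0)²) + (8·9 - (-1)²) = 40 + 45 + 71 = 156,
  det = 5·(8·9 - (-1)²) - (0)·((0)·9 - (-1)·(0)) + (0)·((0)·(-1) - 8·(0)) = 5·(71) - (0)·(0) + (0)·(0) = 355.
  So p(λ) = λ³ - 22λ² + 156λ - 355.
Step 2 — look for an integer root (rational root theorem: any rational root is an integer divisor of 355). Testing λ = 5:
  p(5) = 125 - 550 + 780 - 355 = 0  ✓
  Dividing out (λ - 5): p(λ) = (λ - 5)(λ² - 17λ + 71).
Step 3 — remaining eigenvalues from the quadratic λ² - 17λ + 71 = 0:
  Δ = 17² - 4·71 = 289 - 284 = 5,  λ = (17 ± √5)/2 = (17 ± 2.2361)/2 ≈ 9.618 or 7.382.
  Sorted: λ_1 = 9.618,  λ_2 = 7.382,  λ_3 = 5  (check: sum = 22 = tr ✓).

Step 4 — unit eigenvector for λ_1 ≈ 9.618: v spans the null space of (Sigma - λ_1 I), whose rows are
  r_1 = (-4.618, 0, 0),  r_2 = (0, -1.618, -1),  r_3 = (0, -1, -0.618).
  v is orthogonal to every row, so take v ∝ r_1 × r_2 = ((0)·(-1) - (0)·(-1.618), (0)·(0) - (-4.618)·(-1), (-4.618)·(-1.618) - (0)·(0)) ≈ (0, -4.618, 7.4721).
  Rescale (multiply by -1 so the first nonzero entry is positive): u = (0, 4.618, -7.4721).
  ||u|| = √((0)² + (4.618)² + (-7.4721)²) = √(77.1591) ≈ 8.784,  v_1 = u/||u|| ≈ (0, 0.5257, -0.8507) (||v_1|| = 1).

λ_1 = 9.618,  λ_2 = 7.382,  λ_3 = 5;  v_1 ≈ (0, 0.5257, -0.8507)


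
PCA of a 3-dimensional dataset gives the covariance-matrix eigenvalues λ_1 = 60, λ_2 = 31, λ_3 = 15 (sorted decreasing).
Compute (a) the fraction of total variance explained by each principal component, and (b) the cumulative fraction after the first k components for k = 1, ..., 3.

Step 1 — total variance = trace(Sigma) = Σ λ_i = 60 + 31 + 15 = 106.

Step 2 — fraction explained by component i = λ_i / Σ λ:
  PC1: 60/106 = 0.566
  PC2: 31/106 = 0.2925
  PC3: 15/106 = 0.1415

Step 3 — cumulative fraction after k components = (λ_1 + ... + λ_k) / Σ λ:
  k = 1: 60/106 = 0.566
  k = 2: (60 + 31)/106 = 91/106 = 0.8585
  k = 3: (60 + 31 + 15)/106 = 106/106 = 1

Summary (fraction, with percent):

explained: PC1 0.566 (56.6%), PC2 0.2925 (29.25%), PC3 0.1415 (14.15%);  cumulative: 0.566, 0.8585, 1


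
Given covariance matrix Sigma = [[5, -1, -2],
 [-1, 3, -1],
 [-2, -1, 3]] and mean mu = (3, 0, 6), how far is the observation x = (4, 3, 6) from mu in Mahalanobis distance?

Step 1 — centre the observation: (x - mu) = (1, 3, 0).

Step 2 — invert Sigma (cofactor / det for 3×3, or solve directly):
  Sigma^{-1} = [[0.381, 0.2381, 0.3333],
 [0.2381, 0.5238, 0.3333],
 [0.3333, 0.3333, 0.6667]].

Step 3 — form the quadratic (x - mu)^T · Sigma^{-1} · (x - mu):
  Sigma^{-1} · (x - mu) = (1.0952, 1.8095, 1.3333).
  (x - mu)^T · [Sigma^{-1} · (x - mu)] = (1)·(1.0952) + (3)·(1.8095) + (0)·(1.3333) = 6.5238.

Step 4 — take square root: d = √(6.5238) ≈ 2.5542.

d(x, mu) = √(6.5238) ≈ 2.5542


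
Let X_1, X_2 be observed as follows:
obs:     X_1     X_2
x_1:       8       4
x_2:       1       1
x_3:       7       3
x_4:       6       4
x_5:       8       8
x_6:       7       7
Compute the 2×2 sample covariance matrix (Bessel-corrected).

Step 1 — column means:
  mean(X_1) = (8 + 1 + 7 + 6 + 8 + 7) / 6 = 37/6 = 6.1667
  mean(X_2) = (4 + 1 + 3 + 4 + 8 + 7) / 6 = 27/6 = 4.5

Step 2 — sample covariance S[i,j] = (1/(n-1)) · Σ_k (x_{k,i} - mean_i) · (x_{k,j} - mean_j), with n-1 = 5.
  S[X_1,X_1] = ((1.8333)·(1.8333) + (-5.1667)·(-5.1667) + (0.8333)·(0.8333) + (-0.1667)·(-0.1667) + (1.8333)·(1.8333) + (0.8333)·(0.8333)) / 5 = 34.8333/5 = 6.9667
  S[X_1,X_2] = ((1.8333)·(-0.5) + (-5.1667)·(-3.5) + (0.8333)·(-1.5) + (-0.1667)·(-0.5) + (1.8333)·(3.5) + (0.8333)·(2.5)) / 5 = 24.5/5 = 4.9
  S[X_2,X_2] = ((-0.5)·(-0.5) + (-3.5)·(-3.5) + (-1.5)·(-1.5) + (-0.5)·(-0.5) + (3.5)·(3.5) + (2.5)·(2.5)) / 5 = 33.5/5 = 6.7

S is symmetric (S[j,i] = S[i,j]). Assembling:

S = [[6.9667, 4.9],
 [4.9, 6.7]]


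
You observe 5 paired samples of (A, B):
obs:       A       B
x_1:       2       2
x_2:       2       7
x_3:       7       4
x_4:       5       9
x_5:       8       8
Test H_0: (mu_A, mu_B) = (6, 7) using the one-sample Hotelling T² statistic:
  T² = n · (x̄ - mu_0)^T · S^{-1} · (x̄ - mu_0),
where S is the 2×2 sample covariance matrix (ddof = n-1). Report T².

Step 1 — sample mean vector:
  mean(A) = (2 + 2 + 7 + 5 + 8) / 5 = 24/5 = 4.8
  mean(B) = (2 + 7 + 4 + 9 + 8) / 5 = 30/5 = 6
  x̄ = (4.8, 6),  deviation x̄ - mu_0 = (4.8, 6) - (6, 7) = (-1.2, -1).

Step 2 — sample covariance matrix, S[i,j] = (1/(n-1)) · Σ_k (x_{k,i} - mean_i) · (x_{k,j} - mean_j), divisor n-1 = 4:
  S[A,A] = ((-2.8)·(-2.8) + (-2.8)·(-2.8) + (2.2)·(2.2) + (0.2)·(0.2) + (3.2)·(3.2)) / 4 = 30.8/4 = 7.7
  S[A,B] = ((-2.8)·(-4) + (-2.8)·(1) + (2.2)·(-2) + (0.2)·(3) + (3.2)·(2)) / 4 = 11/4 = 2.75
  S[B,B] = ((-4)·(-4) + (1)·(1) + (-2)·(-2) + (3)·(3) + (2)·(2)) / 4 = 34/4 = 8.5
  S = [[7.7, 2.75],
 [2.75, 8.5]].

Step 3 — invert S. det(S) = 7.7·8.5 - (2.75)² = 57.8875.
  S^{-1} = (1/det) · [[d, -b], [-b, a]] = [[0.1468, -0.0475],
 [-0.0475, 0.133]].

Step 4 — quadratic form (x̄ - mu_0)^T · S^{-1} · (x̄ - mu_0):
  S^{-1} · (x̄ - mu_0) = (-0.1287, -0.076),
  (x̄ - mu_0)^T · [...] = (-1.2)·(-0.1287) + (-1)·(-0.076) = 0.2304.

Step 5 — scale by n: T² = 5 · 0.2304 = 1.1522.

T² ≈ 1.1522


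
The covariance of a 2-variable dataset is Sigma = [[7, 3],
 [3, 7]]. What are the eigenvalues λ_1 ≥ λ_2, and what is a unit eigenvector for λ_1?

Step 1 — characteristic polynomial of 2×2 Sigma:
  det(Sigma - λI) = λ² - trace · λ + det = 0.
  trace = 7 + 7 = 14, det = 7·7 - (3)² = 40.
Step 2 — discriminant:
  Δ = trace² - 4·det = 196 - 160 = 36.
Step 3 — eigenvalues:
  λ = (trace ± √Δ)/2 = (14 ± 6)/2,
  λ_1 = 10,  λ_2 = 4.

Step 4 — unit eigenvector for λ_1: solve (Sigma - λ_1 I)v = 0. First row:
  (7 - 10)·v_x + (3)·v_y = 0, i.e. (-3)·v_x + (3)·v_y = 0,
  so v ∝ (b, λ_1 - a) = (3, 3) = u.
  ||u|| = √((3)² + (3)²) = √(18) ≈ 4.2426,
  v_1 = u/||u|| ≈ (0.7071, 0.7071) (||v_1|| = 1).

λ_1 = 10,  λ_2 = 4;  v_1 ≈ (0.7071, 0.7071)


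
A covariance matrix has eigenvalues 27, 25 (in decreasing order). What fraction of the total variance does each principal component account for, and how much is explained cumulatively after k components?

Step 1 — total variance = trace(Sigma) = Σ λ_i = 27 + 25 = 52.

Step 2 — fraction explained by component i = λ_i / Σ λ:
  PC1: 27/52 = 0.5192
  PC2: 25/52 = 0.4808

Step 3 — cumulative fraction after k components = (λ_1 + ... + λ_k) / Σ λ:
  k = 1: 27/52 = 0.5192
  k = 2: (27 + 25)/52 = 52/52 = 1

Summary (fraction, with percent):

explained: PC1 0.5192 (51.92%), PC2 0.4808 (48.08%);  cumulative: 0.5192, 1


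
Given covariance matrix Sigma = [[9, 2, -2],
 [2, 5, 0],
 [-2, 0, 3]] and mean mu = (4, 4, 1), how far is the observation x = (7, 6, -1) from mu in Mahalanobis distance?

Step 1 — centre the observation: (x - mu) = (3, 2, -2).

Step 2 — invert Sigma (cofactor / det for 3×3, or solve directly):
  Sigma^{-1} = [[0.1456, -0.0583, 0.0971],
 [-0.0583, 0.2233, -0.0388],
 [0.0971, -0.0388, 0.3981]].

Step 3 — form the quadratic (x - mu)^T · Sigma^{-1} · (x - mu):
  Sigma^{-1} · (x - mu) = (0.1262, 0.3495, -0.5825).
  (x - mu)^T · [Sigma^{-1} · (x - mu)] = (3)·(0.1262) + (2)·(0.3495) + (-2)·(-0.5825) = 2.2427.

Step 4 — take square root: d = √(2.2427) ≈ 1.4976.

d(x, mu) = √(2.2427) ≈ 1.4976


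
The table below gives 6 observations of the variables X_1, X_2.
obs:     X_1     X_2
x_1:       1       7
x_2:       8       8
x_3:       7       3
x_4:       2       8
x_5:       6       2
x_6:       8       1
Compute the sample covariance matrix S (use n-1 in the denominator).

Step 1 — column means:
  mean(X_1) = (1 + 8 + 7 + 2 + 6 + 8) / 6 = 32/6 = 5.3333
  mean(X_2) = (7 + 8 + 3 + 8 + 2 + 1) / 6 = 29/6 = 4.8333

Step 2 — sample covariance S[i,j] = (1/(n-1)) · Σ_k (x_{k,i} - mean_i) · (x_{k,j} - mean_j), with n-1 = 5.
  S[X_1,X_1] = ((-4.3333)·(-4.3333) + (2.6667)·(2.6667) + (1.6667)·(1.6667) + (-3.3333)·(-3.3333) + (0.6667)·(0.6667) + (2.6667)·(2.6667)) / 5 = 47.3333/5 = 9.4667
  S[X_1,X_2] = ((-4.3333)·(2.1667) + (2.6667)·(3.1667) + (1.6667)·(-1.8333) + (-3.3333)·(3.1667) + (0.6667)·(-2.8333) + (2.6667)·(-3.8333)) / 5 = -26.6667/5 = -5.3333
  S[X_2,X_2] = ((2.1667)·(2.1667) + (3.1667)·(3.1667) + (-1.8333)·(-1.8333) + (3.1667)·(3.1667) + (-2.8333)·(-2.8333) + (-3.8333)·(-3.8333)) / 5 = 50.8333/5 = 10.1667

S is symmetric (S[j,i] = S[i,j]). Assembling:

S = [[9.4667, -5.3333],
 [-5.3333, 10.1667]]


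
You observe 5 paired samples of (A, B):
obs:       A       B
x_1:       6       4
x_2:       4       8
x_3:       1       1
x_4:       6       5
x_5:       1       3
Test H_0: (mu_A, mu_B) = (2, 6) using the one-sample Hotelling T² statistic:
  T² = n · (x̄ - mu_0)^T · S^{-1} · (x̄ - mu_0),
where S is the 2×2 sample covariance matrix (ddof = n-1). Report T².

Step 1 — sample mean vector:
  mean(A) = (6 + 4 + 1 + 6 + 1) / 5 = 18/5 = 3.6
  mean(B) = (4 + 8 + 1 + 5 + 3) / 5 = 21/5 = 4.2
  x̄ = (3.6, 4.2),  deviation x̄ - mu_0 = (3.6, 4.2) - (2, 6) = (1.6, -1.8).

Step 2 — sample covariance matrix, S[i,j] = (1/(n-1)) · Σ_k (x_{k,i} - mean_i) · (x_{k,j} - mean_j), divisor n-1 = 4:
  S[A,A] = ((2.4)·(2.4) + (0.4)·(0.4) + (-2.6)·(-2.6) + (2.4)·(2.4) + (-2.6)·(-2.6)) / 4 = 25.2/4 = 6.3
  S[A,B] = ((2.4)·(-0.2) + (0.4)·(3.8) + (-2.6)·(-3.2) + (2.4)·(0.8) + (-2.6)·(-1.2)) / 4 = 14.4/4 = 3.6
  S[B,B] = ((-0.2)·(-0.2) + (3.8)·(3.8) + (-3.2)·(-3.2) + (0.8)·(0.8) + (-1.2)·(-1.2)) / 4 = 26.8/4 = 6.7
  S = [[6.3, 3.6],
 [3.6, 6.7]].

Step 3 — invert S. det(S) = 6.3·6.7 - (3.6)² = 29.25.
  S^{-1} = (1/det) · [[d, -b], [-b, a]] = [[0.2291, -0.1231],
 [-0.1231, 0.2154]].

Step 4 — quadratic form (x̄ - mu_0)^T · S^{-1} · (x̄ - mu_0):
  S^{-1} · (x̄ - mu_0) = (0.588, -0.5846),
  (x̄ - mu_0)^T · [...] = (1.6)·(0.588) + (-1.8)·(-0.5846) = 1.9932.

Step 5 — scale by n: T² = 5 · 1.9932 = 9.9658.

T² ≈ 9.9658


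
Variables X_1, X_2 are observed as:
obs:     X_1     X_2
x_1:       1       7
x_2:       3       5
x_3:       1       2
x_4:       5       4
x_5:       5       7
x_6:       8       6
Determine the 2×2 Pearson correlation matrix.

Step 1 — column means:
  mean(X_1) = (1 + 3 + 1 + 5 + 5 + 8) / 6 = 23/6 = 3.8333
  mean(X_2) = (7 + 5 + 2 + 4 + 7 + 6) / 6 = 31/6 = 5.1667

Step 2 — sample variances and covariances s[i,j] = (1/(n-1)) · Σ_k (x_{k,i} - mean_i) · (x_{k,j} - mean_j), with n-1 = 5:
  s[X_1,X_1] = ((-2.8333)·(-2.8333) + (-0.8333)·(-0.8333) + (-2.8333)·(-2.8333) + (1.1667)·(1.1667) + (1.1667)·(1.1667) + (4.1667)·(4.1667)) / 5 = 36.8333/5 = 7.3667
  s[X_1,X_2] = ((-2.8333)·(1.8333) + (-0.8333)·(-0.1667) + (-2.8333)·(-3.1667) + (1.1667)·(-1.1667) + (1.1667)·(1.8333) + (4.1667)·(0.8333)) / 5 = 8.1667/5 = 1.6333
  s[X_2,X_2] = ((1.8333)·(1.8333) + (-0.1667)·(-0.1667) + (-3.1667)·(-3.1667) + (-1.1667)·(-1.1667) + (1.8333)·(1.8333) + (0.8333)·(0.8333)) / 5 = 18.8333/5 = 3.7667
  Sample standard deviations s_i = √(s[i,i]):
  s(X_1) = √(7.3667) = 2.7142
  s(X_2) = √(3.7667) = 1.9408

Step 3 — r_{ij} = s_{ij} / (s_i · s_j):
  r[X_1,X_1] = 1 (diagonal).
  r[X_1,X_2] = 1.6333 / (2.7142 · 1.9408) = 1.6333 / 5.2676 = 0.3101
  r[X_2,X_2] = 1 (diagonal).

R is symmetric with unit diagonal. Assembling:

R = [[1, 0.3101],
 [0.3101, 1]]


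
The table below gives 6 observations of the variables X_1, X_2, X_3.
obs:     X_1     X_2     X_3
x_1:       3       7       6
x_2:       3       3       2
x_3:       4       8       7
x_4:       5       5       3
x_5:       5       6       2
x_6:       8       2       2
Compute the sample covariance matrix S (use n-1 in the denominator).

Step 1 — column means:
  mean(X_1) = (3 + 3 + 4 + 5 + 5 + 8) / 6 = 28/6 = 4.6667
  mean(X_2) = (7 + 3 + 8 + 5 + 6 + 2) / 6 = 31/6 = 5.1667
  mean(X_3) = (6 + 2 + 7 + 3 + 2 + 2) / 6 = 22/6 = 3.6667

Step 2 — sample covariance S[i,j] = (1/(n-1)) · Σ_k (x_{k,i} - mean_i) · (x_{k,j} - mean_j), with n-1 = 5.
  S[X_1,X_1] = ((-1.6667)·(-1.6667) + (-1.6667)·(-1.6667) + (-0.6667)·(-0.6667) + (0.3333)·(0.3333) + (0.3333)·(0.3333) + (3.3333)·(3.3333)) / 5 = 17.3333/5 = 3.4667
  S[X_1,X_2] = ((-1.6667)·(1.8333) + (-1.6667)·(-2.1667) + (-0.6667)·(2.8333) + (0.3333)·(-0.1667) + (0.3333)·(0.8333) + (3.3333)·(-3.1667)) / 5 = -11.6667/5 = -2.3333
  S[X_1,X_3] = ((-1.6667)·(2.3333) + (-1.6667)·(-1.6667) + (-0.6667)·(3.3333) + (0.3333)·(-0.6667) + (0.3333)·(-1.6667) + (3.3333)·(-1.6667)) / 5 = -9.6667/5 = -1.9333
  S[X_2,X_2] = ((1.8333)·(1.8333) + (-2.1667)·(-2.1667) + (2.8333)·(2.8333) + (-0.1667)·(-0.1667) + (0.8333)·(0.8333) + (-3.1667)·(-3.1667)) / 5 = 26.8333/5 = 5.3667
  S[X_2,X_3] = ((1.8333)·(2.3333) + (-2.1667)·(-1.6667) + (2.8333)·(3.3333) + (-0.1667)·(-0.6667) + (0.8333)·(-1.6667) + (-3.1667)·(-1.6667)) / 5 = 21.3333/5 = 4.2667
  S[X_3,X_3] = ((2.3333)·(2.3333) + (-1.6667)·(-1.6667) + (3.3333)·(3.3333) + (-0.6667)·(-0.6667) + (-1.6667)·(-1.6667) + (-1.6667)·(-1.6667)) / 5 = 25.3333/5 = 5.0667

S is symmetric (S[j,i] = S[i,j]). Assembling:

S = [[3.4667, -2.3333, -1.9333],
 [-2.3333, 5.3667, 4.2667],
 [-1.9333, 4.2667, 5.0667]]
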